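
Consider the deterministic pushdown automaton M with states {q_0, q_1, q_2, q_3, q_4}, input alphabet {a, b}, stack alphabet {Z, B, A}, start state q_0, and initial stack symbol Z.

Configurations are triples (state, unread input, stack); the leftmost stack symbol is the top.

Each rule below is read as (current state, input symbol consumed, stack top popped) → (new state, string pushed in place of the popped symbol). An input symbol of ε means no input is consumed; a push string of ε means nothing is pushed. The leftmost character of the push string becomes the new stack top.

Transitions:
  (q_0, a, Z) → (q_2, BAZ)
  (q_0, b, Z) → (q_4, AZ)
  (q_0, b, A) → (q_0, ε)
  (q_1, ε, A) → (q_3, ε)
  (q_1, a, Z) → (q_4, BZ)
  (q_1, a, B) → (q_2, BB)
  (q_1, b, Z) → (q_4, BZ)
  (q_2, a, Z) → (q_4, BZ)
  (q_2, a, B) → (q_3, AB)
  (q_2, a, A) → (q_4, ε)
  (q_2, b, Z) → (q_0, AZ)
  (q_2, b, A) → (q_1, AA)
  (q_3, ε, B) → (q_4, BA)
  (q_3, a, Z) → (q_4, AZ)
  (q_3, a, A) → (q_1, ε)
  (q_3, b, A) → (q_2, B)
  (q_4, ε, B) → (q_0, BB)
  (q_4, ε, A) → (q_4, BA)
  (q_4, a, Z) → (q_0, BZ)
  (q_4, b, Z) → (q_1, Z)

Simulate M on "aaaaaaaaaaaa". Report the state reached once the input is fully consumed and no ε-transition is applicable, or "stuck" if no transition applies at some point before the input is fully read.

q_1

(q_0, aaaaaaaaaaaa, Z)
  read a, top Z: go to q_2, push BAZ → (q_2, aaaaaaaaaaa, BAZ)
  read a, top B: go to q_3, push AB → (q_3, aaaaaaaaaa, ABAZ)
  read a, top A: go to q_1, push ε → (q_1, aaaaaaaaa, BAZ)
  read a, top B: go to q_2, push BB → (q_2, aaaaaaaa, BBAZ)
  read a, top B: go to q_3, push AB → (q_3, aaaaaaa, ABBAZ)
  read a, top A: go to q_1, push ε → (q_1, aaaaaa, BBAZ)
  read a, top B: go to q_2, push BB → (q_2, aaaaa, BBBAZ)
  read a, top B: go to q_3, push AB → (q_3, aaaa, ABBBAZ)
  read a, top A: go to q_1, push ε → (q_1, aaa, BBBAZ)
  read a, top B: go to q_2, push BB → (q_2, aa, BBBBAZ)
  read a, top B: go to q_3, push AB → (q_3, a, ABBBBAZ)
  read a, top A: go to q_1, push ε → (q_1, ε, BBBBAZ)
All input consumed; M is in state q_1.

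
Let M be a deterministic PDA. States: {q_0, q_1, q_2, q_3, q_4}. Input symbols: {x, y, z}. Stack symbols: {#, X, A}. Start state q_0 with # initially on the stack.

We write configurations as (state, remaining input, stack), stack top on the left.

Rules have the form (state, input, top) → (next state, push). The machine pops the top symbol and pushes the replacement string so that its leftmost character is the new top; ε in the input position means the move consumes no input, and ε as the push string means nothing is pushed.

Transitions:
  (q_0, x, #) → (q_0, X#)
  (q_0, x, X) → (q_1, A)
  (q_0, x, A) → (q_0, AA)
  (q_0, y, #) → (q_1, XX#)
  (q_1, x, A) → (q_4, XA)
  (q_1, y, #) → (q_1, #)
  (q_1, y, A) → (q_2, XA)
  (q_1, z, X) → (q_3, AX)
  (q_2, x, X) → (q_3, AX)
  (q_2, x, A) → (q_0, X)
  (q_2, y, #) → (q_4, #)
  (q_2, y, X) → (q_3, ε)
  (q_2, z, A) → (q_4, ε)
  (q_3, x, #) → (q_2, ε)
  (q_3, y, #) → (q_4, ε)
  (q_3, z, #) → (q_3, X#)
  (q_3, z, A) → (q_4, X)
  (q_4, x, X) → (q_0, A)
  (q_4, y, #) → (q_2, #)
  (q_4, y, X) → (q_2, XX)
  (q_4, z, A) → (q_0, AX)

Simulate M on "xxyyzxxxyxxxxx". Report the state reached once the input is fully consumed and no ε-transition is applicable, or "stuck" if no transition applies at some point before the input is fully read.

stuck

(q_0, xxyyzxxxyxxxxx, #)
  read x, top #: go to q_0, push X# → (q_0, xyyzxxxyxxxxx, X#)
  read x, top X: go to q_1, push A → (q_1, yyzxxxyxxxxx, A#)
  read y, top A: go to q_2, push XA → (q_2, yzxxxyxxxxx, XA#)
  read y, top X: go to q_3, push ε → (q_3, zxxxyxxxxx, A#)
  read z, top A: go to q_4, push X → (q_4, xxxyxxxxx, X#)
  read x, top X: go to q_0, push A → (q_0, xxyxxxxx, A#)
  read x, top A: go to q_0, push AA → (q_0, xyxxxxx, AA#)
  read x, top A: go to q_0, push AA → (q_0, yxxxxx, AAA#)
No transition for (q_0, y, top A); M blocks with input yxxxxx remaining.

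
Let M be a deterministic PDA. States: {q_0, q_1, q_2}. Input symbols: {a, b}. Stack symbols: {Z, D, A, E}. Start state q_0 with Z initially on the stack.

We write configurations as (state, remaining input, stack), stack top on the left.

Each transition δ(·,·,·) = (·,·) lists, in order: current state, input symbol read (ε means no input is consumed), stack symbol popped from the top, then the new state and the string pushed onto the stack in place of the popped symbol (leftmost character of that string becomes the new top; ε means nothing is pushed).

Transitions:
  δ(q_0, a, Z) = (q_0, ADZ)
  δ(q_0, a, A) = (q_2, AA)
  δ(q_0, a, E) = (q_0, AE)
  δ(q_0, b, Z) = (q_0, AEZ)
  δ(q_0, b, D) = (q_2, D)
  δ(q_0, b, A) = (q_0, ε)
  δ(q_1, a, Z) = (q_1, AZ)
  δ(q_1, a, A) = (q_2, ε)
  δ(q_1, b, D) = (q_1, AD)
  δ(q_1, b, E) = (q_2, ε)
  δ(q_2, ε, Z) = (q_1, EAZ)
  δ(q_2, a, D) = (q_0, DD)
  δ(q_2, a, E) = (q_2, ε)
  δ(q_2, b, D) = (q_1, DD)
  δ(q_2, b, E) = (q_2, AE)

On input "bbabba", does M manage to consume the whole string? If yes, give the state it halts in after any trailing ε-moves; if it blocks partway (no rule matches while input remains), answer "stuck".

(q_0, bbabba, Z)
  read b, top Z: go to q_0, push AEZ → (q_0, babba, AEZ)
  read b, top A: go to q_0, push ε → (q_0, abba, EZ)
  read a, top E: go to q_0, push AE → (q_0, bba, AEZ)
  read b, top A: go to q_0, push ε → (q_0, ba, EZ)
No transition for (q_0, b, top E); M blocks with input ba remaining.

stuck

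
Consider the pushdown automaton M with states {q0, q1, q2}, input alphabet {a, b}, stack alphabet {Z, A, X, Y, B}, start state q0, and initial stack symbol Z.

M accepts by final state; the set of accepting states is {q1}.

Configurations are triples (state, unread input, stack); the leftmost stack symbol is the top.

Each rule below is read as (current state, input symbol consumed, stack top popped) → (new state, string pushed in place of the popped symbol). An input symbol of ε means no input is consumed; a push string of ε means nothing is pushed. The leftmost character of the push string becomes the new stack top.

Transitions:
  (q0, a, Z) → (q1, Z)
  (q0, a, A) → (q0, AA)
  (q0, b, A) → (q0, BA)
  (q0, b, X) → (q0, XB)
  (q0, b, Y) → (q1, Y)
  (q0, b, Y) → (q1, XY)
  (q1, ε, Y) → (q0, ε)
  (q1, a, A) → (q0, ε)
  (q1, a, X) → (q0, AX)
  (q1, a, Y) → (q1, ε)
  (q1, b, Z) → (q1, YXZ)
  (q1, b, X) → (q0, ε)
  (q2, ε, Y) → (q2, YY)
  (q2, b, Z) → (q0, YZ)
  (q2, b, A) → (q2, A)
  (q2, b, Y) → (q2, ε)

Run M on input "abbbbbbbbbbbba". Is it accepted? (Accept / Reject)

Reject

No computation consumes all input and reaches a final state.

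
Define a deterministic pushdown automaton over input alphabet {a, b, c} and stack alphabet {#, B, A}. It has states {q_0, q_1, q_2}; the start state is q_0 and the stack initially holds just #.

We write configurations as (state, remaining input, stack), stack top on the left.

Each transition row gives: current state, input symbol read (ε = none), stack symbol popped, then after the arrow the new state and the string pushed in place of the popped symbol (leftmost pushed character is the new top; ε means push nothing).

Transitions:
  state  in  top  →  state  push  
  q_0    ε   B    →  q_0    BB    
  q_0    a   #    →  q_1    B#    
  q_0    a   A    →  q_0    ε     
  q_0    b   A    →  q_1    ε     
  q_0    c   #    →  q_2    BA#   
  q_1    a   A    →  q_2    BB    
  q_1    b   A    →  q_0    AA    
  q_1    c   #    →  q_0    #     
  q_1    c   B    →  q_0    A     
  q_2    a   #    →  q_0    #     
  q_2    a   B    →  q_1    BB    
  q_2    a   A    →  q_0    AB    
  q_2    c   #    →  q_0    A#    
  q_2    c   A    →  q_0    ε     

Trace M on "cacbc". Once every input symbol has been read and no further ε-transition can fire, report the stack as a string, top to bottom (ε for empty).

AA#

(q_0, cacbc, #) ⊢ (q_2, acbc, BA#) ⊢ (q_1, cbc, BBA#) ⊢ (q_0, bc, ABA#) ⊢ (q_1, c, BA#) ⊢ (q_0, ε, AA#)
All input consumed in state q_0 with stack AA#.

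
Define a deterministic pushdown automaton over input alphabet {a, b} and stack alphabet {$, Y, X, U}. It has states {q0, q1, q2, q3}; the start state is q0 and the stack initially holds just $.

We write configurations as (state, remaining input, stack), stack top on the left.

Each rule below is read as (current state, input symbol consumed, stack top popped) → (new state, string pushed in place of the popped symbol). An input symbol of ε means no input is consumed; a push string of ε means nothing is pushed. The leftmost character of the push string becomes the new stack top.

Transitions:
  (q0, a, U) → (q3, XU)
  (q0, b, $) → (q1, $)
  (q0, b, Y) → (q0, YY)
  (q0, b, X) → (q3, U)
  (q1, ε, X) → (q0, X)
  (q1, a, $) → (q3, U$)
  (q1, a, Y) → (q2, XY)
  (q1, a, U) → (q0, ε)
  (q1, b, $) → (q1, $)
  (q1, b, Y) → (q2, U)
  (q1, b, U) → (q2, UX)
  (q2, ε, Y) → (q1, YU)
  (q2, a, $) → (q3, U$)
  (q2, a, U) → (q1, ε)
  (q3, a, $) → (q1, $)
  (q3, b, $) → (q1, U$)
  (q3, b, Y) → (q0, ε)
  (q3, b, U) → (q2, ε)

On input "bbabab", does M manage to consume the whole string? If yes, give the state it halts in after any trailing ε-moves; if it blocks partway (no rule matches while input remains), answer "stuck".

(q0, bbabab, $)
  read b, top $: go to q1, push $ → (q1, babab, $)
  read b, top $: go to q1, push $ → (q1, abab, $)
  read a, top $: go to q3, push U$ → (q3, bab, U$)
  read b, top U: go to q2, push ε → (q2, ab, $)
  read a, top $: go to q3, push U$ → (q3, b, U$)
  read b, top U: go to q2, push ε → (q2, ε, $)
All input consumed; M is in state q2.

q2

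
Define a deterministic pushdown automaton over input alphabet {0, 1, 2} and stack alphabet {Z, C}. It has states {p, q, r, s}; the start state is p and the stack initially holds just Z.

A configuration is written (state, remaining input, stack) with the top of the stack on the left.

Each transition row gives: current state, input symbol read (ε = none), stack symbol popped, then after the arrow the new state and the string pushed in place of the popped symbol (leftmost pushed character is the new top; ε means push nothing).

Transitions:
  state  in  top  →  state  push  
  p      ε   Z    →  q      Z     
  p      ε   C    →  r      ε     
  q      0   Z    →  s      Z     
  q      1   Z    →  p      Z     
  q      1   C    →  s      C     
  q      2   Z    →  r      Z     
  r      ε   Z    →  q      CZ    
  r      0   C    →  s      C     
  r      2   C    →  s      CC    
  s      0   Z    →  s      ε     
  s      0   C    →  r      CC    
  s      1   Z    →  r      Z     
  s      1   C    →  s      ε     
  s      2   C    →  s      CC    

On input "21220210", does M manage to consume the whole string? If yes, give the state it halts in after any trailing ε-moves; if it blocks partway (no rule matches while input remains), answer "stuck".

r

(p, 21220210, Z) ⊢ (q, 21220210, Z) ⊢ (r, 1220210, Z) ⊢ (q, 1220210, CZ) ⊢ (s, 220210, CZ) ⊢ (s, 20210, CCZ) ⊢ (s, 0210, CCCZ) ⊢ (r, 210, CCCCZ) ⊢ (s, 10, CCCCCZ) ⊢ (s, 0, CCCCZ) ⊢ (r, ε, CCCCCZ)
All input consumed; M is in state r.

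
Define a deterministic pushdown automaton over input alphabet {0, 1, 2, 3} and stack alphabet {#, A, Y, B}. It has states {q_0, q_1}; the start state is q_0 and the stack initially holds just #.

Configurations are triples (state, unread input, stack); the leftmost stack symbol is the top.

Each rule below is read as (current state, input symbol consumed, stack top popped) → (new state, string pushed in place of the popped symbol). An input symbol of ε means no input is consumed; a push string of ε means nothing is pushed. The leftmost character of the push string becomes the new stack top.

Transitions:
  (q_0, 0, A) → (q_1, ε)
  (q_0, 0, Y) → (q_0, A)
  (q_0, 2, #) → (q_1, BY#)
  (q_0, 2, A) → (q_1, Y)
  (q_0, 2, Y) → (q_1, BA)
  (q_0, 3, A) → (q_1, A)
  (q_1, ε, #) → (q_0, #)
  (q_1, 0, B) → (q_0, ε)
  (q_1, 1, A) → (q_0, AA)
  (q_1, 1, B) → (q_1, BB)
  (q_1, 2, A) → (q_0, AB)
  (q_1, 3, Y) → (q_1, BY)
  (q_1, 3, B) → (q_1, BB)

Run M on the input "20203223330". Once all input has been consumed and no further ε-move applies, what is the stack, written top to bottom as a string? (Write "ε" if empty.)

(q_0, 20203223330, #) ⊢ (q_1, 0203223330, BY#) ⊢ (q_0, 203223330, Y#) ⊢ (q_1, 03223330, BA#) ⊢ (q_0, 3223330, A#) ⊢ (q_1, 223330, A#) ⊢ (q_0, 23330, AB#) ⊢ (q_1, 3330, YB#) ⊢ (q_1, 330, BYB#) ⊢ (q_1, 30, BBYB#) ⊢ (q_1, 0, BBBYB#) ⊢ (q_0, ε, BBYB#)
All input consumed in state q_0 with stack BBYB#.

BBYB#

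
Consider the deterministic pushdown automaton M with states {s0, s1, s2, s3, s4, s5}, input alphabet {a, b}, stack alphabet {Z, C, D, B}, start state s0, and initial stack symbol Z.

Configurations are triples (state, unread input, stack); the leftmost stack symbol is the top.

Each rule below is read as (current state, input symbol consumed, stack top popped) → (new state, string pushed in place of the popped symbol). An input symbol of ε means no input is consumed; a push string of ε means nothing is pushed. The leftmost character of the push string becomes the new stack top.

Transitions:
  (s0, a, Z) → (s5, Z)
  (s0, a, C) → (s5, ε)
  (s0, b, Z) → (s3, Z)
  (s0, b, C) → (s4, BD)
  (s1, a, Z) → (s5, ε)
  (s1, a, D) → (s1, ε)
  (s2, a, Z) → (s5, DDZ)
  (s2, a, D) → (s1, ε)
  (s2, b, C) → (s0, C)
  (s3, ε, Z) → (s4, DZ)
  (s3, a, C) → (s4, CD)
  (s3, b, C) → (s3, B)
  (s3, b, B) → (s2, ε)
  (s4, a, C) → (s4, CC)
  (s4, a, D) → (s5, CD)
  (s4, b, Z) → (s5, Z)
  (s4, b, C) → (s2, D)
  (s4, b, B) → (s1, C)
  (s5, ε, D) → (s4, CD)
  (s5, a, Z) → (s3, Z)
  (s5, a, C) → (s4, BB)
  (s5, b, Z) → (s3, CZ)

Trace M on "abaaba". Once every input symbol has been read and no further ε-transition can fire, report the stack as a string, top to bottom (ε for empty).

(s0, abaaba, Z) ⊢ (s5, baaba, Z) ⊢ (s3, aaba, CZ) ⊢ (s4, aba, CDZ) ⊢ (s4, ba, CCDZ) ⊢ (s2, a, DCDZ) ⊢ (s1, ε, CDZ)
All input consumed in state s1 with stack CDZ.

CDZ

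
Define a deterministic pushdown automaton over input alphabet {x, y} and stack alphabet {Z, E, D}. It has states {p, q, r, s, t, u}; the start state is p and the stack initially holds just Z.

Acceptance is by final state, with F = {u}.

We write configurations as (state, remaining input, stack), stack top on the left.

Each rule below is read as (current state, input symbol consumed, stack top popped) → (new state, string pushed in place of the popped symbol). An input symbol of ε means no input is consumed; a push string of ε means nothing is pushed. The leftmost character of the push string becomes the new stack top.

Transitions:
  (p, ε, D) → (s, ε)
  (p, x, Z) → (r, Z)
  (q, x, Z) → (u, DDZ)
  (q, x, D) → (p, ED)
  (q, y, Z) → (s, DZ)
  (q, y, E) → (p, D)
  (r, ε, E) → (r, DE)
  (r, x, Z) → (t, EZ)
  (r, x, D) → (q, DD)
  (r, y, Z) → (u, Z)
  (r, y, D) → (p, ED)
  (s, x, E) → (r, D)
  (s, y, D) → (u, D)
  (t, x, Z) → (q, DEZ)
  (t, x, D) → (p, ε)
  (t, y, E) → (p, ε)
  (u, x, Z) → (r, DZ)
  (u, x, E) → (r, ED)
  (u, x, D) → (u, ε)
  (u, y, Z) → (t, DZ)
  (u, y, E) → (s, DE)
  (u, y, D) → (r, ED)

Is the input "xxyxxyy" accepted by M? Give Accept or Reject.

Reject

(p, xxyxxyy, Z) ⊢ (r, xyxxyy, Z) ⊢ (t, yxxyy, EZ) ⊢ (p, xxyy, Z) ⊢ (r, xyy, Z) ⊢ (t, yy, EZ) ⊢ (p, y, Z)
No transition applies at (p, y, Z); input not fully consumed.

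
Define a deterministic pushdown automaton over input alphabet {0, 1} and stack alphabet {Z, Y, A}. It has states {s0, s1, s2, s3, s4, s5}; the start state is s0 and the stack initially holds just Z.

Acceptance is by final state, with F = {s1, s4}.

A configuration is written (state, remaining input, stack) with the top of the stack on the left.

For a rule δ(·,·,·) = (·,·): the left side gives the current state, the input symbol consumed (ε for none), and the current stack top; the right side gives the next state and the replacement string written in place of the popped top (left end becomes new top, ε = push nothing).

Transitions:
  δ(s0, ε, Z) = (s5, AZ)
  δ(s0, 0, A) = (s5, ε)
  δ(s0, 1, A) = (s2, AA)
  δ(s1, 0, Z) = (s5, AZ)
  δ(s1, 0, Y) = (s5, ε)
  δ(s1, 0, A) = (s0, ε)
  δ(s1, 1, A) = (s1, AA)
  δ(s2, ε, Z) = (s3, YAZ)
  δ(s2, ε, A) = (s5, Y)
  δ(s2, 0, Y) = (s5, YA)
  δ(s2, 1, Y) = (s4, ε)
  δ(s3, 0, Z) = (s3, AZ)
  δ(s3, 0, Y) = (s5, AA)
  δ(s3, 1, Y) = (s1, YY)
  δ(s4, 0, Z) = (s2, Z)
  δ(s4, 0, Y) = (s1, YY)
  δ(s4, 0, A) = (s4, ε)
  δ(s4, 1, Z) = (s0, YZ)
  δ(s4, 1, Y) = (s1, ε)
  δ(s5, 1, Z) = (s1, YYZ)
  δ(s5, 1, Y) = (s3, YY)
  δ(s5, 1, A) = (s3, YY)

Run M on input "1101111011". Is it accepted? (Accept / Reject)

Reject

(s0, 1101111011, Z) ⊢ (s5, 1101111011, AZ) ⊢ (s3, 101111011, YYZ) ⊢ (s1, 01111011, YYYZ) ⊢ (s5, 1111011, YYZ) ⊢ (s3, 111011, YYYZ) ⊢ (s1, 11011, YYYYZ)
No transition applies at (s1, 11011, YYYYZ); input not fully consumed.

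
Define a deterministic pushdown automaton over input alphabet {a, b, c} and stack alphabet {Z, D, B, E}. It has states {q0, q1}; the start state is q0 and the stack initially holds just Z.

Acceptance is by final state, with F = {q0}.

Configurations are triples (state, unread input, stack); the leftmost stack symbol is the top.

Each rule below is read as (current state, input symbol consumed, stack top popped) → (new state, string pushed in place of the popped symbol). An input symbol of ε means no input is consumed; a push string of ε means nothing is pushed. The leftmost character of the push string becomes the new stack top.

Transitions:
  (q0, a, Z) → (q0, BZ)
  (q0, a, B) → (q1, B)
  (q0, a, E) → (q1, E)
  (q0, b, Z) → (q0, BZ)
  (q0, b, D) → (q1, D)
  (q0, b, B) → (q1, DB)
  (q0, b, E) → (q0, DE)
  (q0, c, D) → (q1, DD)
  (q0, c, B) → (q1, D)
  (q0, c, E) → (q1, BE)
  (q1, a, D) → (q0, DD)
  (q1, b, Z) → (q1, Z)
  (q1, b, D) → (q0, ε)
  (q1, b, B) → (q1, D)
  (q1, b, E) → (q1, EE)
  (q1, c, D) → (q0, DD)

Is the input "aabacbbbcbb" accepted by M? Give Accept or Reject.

Reject

(q0, aabacbbbcbb, Z) ⊢ (q0, abacbbbcbb, BZ) ⊢ (q1, bacbbbcbb, BZ) ⊢ (q1, acbbbcbb, DZ) ⊢ (q0, cbbbcbb, DDZ) ⊢ (q1, bbbcbb, DDDZ) ⊢ (q0, bbcbb, DDZ) ⊢ (q1, bcbb, DDZ) ⊢ (q0, cbb, DZ) ⊢ (q1, bb, DDZ) ⊢ (q0, b, DZ) ⊢ (q1, ε, DZ)
All input consumed; state q1 ∉ F and no further ε-move applies.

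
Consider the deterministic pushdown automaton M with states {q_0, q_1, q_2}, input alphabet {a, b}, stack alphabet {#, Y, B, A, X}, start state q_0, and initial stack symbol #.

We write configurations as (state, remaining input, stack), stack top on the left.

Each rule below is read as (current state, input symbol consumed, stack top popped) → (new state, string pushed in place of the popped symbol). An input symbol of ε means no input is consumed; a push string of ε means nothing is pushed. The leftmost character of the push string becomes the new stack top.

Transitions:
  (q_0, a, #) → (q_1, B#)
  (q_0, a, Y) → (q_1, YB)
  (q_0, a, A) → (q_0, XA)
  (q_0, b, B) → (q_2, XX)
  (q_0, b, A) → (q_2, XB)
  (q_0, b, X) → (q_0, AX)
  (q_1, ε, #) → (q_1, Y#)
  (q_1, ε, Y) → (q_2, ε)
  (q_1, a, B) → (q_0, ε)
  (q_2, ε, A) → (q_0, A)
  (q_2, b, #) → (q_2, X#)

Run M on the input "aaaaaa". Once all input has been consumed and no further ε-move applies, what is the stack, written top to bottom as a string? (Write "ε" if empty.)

(q_0, aaaaaa, #)
  read a, top #: go to q_1, push B# → (q_1, aaaaa, B#)
  read a, top B: go to q_0, push ε → (q_0, aaaa, #)
  read a, top #: go to q_1, push B# → (q_1, aaa, B#)
  read a, top B: go to q_0, push ε → (q_0, aa, #)
  read a, top #: go to q_1, push B# → (q_1, a, B#)
  read a, top B: go to q_0, push ε → (q_0, ε, #)
All input consumed in state q_0 with stack #.

#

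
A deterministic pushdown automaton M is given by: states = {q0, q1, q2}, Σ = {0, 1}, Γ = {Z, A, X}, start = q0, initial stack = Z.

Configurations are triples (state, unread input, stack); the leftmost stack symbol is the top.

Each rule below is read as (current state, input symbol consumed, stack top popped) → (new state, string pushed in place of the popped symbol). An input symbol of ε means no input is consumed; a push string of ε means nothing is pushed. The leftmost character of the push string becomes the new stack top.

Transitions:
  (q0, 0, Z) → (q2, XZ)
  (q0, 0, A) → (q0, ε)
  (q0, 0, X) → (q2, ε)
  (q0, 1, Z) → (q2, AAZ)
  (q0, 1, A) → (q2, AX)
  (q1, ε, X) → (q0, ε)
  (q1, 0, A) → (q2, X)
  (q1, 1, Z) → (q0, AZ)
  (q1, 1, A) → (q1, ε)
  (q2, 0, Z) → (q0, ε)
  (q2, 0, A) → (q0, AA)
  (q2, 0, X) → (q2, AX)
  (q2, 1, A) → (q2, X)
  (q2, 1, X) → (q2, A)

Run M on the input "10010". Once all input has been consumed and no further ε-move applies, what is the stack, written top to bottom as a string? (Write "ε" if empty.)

(q0, 10010, Z)
  read 1, top Z: go to q2, push AAZ → (q2, 0010, AAZ)
  read 0, top A: go to q0, push AA → (q0, 010, AAAZ)
  read 0, top A: go to q0, push ε → (q0, 10, AAZ)
  read 1, top A: go to q2, push AX → (q2, 0, AXAZ)
  read 0, top A: go to q0, push AA → (q0, ε, AAXAZ)
All input consumed in state q0 with stack AAXAZ.

AAXAZ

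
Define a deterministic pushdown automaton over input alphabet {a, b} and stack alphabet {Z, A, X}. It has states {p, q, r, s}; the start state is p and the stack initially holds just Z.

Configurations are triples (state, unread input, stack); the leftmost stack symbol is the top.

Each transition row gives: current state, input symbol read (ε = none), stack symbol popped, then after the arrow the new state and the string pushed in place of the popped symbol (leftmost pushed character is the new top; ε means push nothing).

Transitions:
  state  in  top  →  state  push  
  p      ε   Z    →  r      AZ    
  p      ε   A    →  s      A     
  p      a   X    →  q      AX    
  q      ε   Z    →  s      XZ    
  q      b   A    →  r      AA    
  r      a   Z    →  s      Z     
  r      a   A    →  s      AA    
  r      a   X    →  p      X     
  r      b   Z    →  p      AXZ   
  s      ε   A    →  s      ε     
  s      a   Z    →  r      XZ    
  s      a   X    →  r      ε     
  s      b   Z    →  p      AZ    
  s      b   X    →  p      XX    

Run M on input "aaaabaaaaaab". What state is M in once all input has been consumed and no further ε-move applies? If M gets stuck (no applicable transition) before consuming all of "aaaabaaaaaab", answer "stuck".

(p, aaaabaaaaaab, Z)
  ε-move, top Z: go to r, push AZ → (r, aaaabaaaaaab, AZ)
  read a, top A: go to s, push AA → (s, aaabaaaaaab, AAZ)
  ε-move, top A: go to s, push ε → (s, aaabaaaaaab, AZ)
  ε-move, top A: go to s, push ε → (s, aaabaaaaaab, Z)
  read a, top Z: go to r, push XZ → (r, aabaaaaaab, XZ)
  read a, top X: go to p, push X → (p, abaaaaaab, XZ)
  read a, top X: go to q, push AX → (q, baaaaaab, AXZ)
  read b, top A: go to r, push AA → (r, aaaaaab, AAXZ)
  read a, top A: go to s, push AA → (s, aaaaab, AAAXZ)
  ε-move, top A: go to s, push ε → (s, aaaaab, AAXZ)
  ε-move, top A: go to s, push ε → (s, aaaaab, AXZ)
  ε-move, top A: go to s, push ε → (s, aaaaab, XZ)
  read a, top X: go to r, push ε → (r, aaaab, Z)
  read a, top Z: go to s, push Z → (s, aaab, Z)
  read a, top Z: go to r, push XZ → (r, aab, XZ)
  read a, top X: go to p, push X → (p, ab, XZ)
  read a, top X: go to q, push AX → (q, b, AXZ)
  read b, top A: go to r, push AA → (r, ε, AAXZ)
All input consumed; M is in state r.

r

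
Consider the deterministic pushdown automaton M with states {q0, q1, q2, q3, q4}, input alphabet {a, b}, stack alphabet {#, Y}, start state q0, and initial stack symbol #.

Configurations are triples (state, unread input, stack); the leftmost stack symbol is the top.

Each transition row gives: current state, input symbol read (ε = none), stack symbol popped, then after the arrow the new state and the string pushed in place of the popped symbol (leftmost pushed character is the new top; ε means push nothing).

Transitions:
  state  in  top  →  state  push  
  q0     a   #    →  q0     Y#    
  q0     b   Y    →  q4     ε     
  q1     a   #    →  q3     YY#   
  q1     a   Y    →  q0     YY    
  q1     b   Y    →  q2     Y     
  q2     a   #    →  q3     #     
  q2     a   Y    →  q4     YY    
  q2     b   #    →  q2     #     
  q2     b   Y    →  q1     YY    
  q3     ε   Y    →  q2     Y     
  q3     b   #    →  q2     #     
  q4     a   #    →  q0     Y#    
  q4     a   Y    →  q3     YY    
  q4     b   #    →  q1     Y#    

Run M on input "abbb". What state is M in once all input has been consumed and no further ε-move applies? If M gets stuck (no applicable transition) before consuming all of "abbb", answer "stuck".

(q0, abbb, #) ⊢ (q0, bbb, Y#) ⊢ (q4, bb, #) ⊢ (q1, b, Y#) ⊢ (q2, ε, Y#)
All input consumed; M is in state q2.

q2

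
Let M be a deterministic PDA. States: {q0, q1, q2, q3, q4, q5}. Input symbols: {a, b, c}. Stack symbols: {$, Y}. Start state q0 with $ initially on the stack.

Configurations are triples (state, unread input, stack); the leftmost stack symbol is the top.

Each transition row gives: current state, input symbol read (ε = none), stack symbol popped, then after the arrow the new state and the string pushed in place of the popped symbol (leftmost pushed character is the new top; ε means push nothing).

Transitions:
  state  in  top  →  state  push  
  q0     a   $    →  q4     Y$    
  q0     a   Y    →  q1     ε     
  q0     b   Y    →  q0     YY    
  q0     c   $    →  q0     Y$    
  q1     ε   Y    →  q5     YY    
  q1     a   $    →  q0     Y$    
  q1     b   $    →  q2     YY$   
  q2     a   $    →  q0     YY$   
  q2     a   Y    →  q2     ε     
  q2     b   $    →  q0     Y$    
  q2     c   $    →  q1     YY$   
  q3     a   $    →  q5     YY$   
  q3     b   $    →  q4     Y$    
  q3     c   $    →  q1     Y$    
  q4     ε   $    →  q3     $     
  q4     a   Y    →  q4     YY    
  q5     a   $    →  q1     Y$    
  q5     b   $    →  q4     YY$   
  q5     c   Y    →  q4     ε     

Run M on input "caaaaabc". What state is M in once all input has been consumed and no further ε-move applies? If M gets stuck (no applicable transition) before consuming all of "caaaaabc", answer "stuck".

(q0, caaaaabc, $) ⊢ (q0, aaaaabc, Y$) ⊢ (q1, aaaabc, $) ⊢ (q0, aaabc, Y$) ⊢ (q1, aabc, $) ⊢ (q0, abc, Y$) ⊢ (q1, bc, $) ⊢ (q2, c, YY$)
No transition for (q2, c, top Y); M blocks with input c remaining.

stuck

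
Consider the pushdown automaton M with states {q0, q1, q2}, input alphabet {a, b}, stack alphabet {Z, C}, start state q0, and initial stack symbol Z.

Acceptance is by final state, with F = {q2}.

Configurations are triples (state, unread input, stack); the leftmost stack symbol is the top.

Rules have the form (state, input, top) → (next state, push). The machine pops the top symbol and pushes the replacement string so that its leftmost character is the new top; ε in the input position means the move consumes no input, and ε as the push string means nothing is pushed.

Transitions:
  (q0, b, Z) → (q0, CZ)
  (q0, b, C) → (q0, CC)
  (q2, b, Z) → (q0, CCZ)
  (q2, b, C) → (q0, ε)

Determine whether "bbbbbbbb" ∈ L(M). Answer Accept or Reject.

Reject

No computation consumes all input and reaches a final state.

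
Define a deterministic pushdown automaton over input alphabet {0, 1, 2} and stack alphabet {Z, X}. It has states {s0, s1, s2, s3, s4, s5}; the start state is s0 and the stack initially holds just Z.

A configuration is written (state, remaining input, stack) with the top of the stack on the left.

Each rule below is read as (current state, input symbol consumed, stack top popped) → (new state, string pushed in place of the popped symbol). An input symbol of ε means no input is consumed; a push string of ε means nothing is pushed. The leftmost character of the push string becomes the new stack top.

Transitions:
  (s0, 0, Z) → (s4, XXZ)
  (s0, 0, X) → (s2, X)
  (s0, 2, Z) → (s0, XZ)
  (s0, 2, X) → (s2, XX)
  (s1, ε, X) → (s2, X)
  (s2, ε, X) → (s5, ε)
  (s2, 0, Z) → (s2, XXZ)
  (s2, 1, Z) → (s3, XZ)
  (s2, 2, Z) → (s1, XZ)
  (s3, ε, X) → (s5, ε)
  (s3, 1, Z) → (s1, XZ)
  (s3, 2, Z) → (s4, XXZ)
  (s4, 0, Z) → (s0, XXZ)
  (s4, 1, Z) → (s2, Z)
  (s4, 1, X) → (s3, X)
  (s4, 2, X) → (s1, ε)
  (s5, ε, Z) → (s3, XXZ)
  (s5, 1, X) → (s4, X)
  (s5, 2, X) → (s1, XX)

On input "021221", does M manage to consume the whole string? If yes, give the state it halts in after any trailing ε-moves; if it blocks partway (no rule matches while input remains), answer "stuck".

(s0, 021221, Z)
  read 0, top Z: go to s4, push XXZ → (s4, 21221, XXZ)
  read 2, top X: go to s1, push ε → (s1, 1221, XZ)
  ε-move, top X: go to s2, push X → (s2, 1221, XZ)
  ε-move, top X: go to s5, push ε → (s5, 1221, Z)
  ε-move, top Z: go to s3, push XXZ → (s3, 1221, XXZ)
  ε-move, top X: go to s5, push ε → (s5, 1221, XZ)
  read 1, top X: go to s4, push X → (s4, 221, XZ)
  read 2, top X: go to s1, push ε → (s1, 21, Z)
No transition for (s1, 2, top Z); M blocks with input 21 remaining.

stuck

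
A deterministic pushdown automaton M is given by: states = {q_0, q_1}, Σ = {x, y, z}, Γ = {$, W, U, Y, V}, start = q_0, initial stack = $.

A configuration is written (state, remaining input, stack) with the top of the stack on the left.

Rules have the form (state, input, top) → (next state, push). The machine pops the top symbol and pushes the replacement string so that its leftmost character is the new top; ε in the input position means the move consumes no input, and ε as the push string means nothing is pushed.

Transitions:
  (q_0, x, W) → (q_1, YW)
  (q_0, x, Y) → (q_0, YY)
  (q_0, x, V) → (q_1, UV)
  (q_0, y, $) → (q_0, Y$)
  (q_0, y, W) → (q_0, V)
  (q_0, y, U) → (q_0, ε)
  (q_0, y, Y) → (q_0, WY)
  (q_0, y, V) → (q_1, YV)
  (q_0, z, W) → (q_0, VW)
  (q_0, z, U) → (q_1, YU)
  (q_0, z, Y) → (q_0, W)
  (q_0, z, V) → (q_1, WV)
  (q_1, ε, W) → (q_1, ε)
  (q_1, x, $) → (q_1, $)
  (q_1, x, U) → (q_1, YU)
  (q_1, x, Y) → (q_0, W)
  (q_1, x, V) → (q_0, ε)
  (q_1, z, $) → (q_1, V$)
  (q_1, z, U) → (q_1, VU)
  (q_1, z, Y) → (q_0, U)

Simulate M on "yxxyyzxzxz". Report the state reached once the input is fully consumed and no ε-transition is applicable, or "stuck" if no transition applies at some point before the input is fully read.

q_0

(q_0, yxxyyzxzxz, $)
  read y, top $: go to q_0, push Y$ → (q_0, xxyyzxzxz, Y$)
  read x, top Y: go to q_0, push YY → (q_0, xyyzxzxz, YY$)
  read x, top Y: go to q_0, push YY → (q_0, yyzxzxz, YYY$)
  read y, top Y: go to q_0, push WY → (q_0, yzxzxz, WYYY$)
  read y, top W: go to q_0, push V → (q_0, zxzxz, VYYY$)
  read z, top V: go to q_1, push WV → (q_1, xzxz, WVYYY$)
  ε-move, top W: go to q_1, push ε → (q_1, xzxz, VYYY$)
  read x, top V: go to q_0, push ε → (q_0, zxz, YYY$)
  read z, top Y: go to q_0, push W → (q_0, xz, WYY$)
  read x, top W: go to q_1, push YW → (q_1, z, YWYY$)
  read z, top Y: go to q_0, push U → (q_0, ε, UWYY$)
All input consumed; M is in state q_0.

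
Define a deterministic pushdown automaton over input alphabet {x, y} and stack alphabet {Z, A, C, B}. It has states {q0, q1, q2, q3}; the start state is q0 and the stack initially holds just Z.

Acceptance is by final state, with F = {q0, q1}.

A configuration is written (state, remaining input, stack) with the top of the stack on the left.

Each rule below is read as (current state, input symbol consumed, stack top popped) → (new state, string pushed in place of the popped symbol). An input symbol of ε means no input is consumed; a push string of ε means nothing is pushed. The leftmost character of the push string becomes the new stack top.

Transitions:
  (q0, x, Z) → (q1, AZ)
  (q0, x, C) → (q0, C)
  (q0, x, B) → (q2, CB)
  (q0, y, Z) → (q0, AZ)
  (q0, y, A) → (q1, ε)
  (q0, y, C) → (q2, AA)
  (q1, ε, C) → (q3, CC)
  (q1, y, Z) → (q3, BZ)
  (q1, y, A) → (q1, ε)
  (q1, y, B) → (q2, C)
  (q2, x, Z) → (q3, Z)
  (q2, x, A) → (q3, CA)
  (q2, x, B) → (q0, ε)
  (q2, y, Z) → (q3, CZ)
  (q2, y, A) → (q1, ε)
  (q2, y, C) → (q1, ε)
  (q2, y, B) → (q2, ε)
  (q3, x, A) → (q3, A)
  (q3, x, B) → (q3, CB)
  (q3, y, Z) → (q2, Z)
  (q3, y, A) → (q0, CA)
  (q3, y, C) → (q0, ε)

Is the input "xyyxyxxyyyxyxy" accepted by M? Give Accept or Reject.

Reject

(q0, xyyxyxxyyyxyxy, Z)
  read x, top Z: go to q1, push AZ → (q1, yyxyxxyyyxyxy, AZ)
  read y, top A: go to q1, push ε → (q1, yxyxxyyyxyxy, Z)
  read y, top Z: go to q3, push BZ → (q3, xyxxyyyxyxy, BZ)
  read x, top B: go to q3, push CB → (q3, yxxyyyxyxy, CBZ)
  read y, top C: go to q0, push ε → (q0, xxyyyxyxy, BZ)
  read x, top B: go to q2, push CB → (q2, xyyyxyxy, CBZ)
No transition applies at (q2, xyyyxyxy, CBZ); input not fully consumed.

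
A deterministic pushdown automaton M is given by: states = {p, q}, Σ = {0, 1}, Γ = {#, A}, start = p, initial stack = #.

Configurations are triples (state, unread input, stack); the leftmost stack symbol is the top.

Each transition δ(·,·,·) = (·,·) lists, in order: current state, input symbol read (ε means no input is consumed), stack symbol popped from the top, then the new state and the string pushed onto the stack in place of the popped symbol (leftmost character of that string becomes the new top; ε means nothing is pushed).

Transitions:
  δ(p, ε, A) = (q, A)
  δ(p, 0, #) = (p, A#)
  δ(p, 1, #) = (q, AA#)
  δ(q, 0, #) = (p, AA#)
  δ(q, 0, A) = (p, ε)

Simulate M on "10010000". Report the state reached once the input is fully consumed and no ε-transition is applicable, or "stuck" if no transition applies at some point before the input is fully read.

p

(p, 10010000, #)
  read 1, top #: go to q, push AA# → (q, 0010000, AA#)
  read 0, top A: go to p, push ε → (p, 010000, A#)
  ε-move, top A: go to q, push A → (q, 010000, A#)
  read 0, top A: go to p, push ε → (p, 10000, #)
  read 1, top #: go to q, push AA# → (q, 0000, AA#)
  read 0, top A: go to p, push ε → (p, 000, A#)
  ε-move, top A: go to q, push A → (q, 000, A#)
  read 0, top A: go to p, push ε → (p, 00, #)
  read 0, top #: go to p, push A# → (p, 0, A#)
  ε-move, top A: go to q, push A → (q, 0, A#)
  read 0, top A: go to p, push ε → (p, ε, #)
All input consumed; M is in state p.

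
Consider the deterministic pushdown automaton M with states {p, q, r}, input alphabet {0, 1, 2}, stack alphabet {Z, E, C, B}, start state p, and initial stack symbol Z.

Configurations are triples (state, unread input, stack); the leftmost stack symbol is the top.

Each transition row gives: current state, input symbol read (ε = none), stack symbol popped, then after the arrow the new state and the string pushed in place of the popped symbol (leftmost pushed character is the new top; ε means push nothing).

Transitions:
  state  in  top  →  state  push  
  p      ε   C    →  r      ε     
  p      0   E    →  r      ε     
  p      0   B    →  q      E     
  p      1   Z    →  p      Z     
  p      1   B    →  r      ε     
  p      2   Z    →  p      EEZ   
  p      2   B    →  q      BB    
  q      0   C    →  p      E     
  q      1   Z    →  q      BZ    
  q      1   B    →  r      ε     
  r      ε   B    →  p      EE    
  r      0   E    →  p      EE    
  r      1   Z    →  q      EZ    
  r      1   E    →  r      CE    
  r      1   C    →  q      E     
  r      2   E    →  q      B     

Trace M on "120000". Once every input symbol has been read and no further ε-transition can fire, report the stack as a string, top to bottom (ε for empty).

EEZ

(p, 120000, Z)
  read 1, top Z: go to p, push Z → (p, 20000, Z)
  read 2, top Z: go to p, push EEZ → (p, 0000, EEZ)
  read 0, top E: go to r, push ε → (r, 000, EZ)
  read 0, top E: go to p, push EE → (p, 00, EEZ)
  read 0, top E: go to r, push ε → (r, 0, EZ)
  read 0, top E: go to p, push EE → (p, ε, EEZ)
All input consumed in state p with stack EEZ.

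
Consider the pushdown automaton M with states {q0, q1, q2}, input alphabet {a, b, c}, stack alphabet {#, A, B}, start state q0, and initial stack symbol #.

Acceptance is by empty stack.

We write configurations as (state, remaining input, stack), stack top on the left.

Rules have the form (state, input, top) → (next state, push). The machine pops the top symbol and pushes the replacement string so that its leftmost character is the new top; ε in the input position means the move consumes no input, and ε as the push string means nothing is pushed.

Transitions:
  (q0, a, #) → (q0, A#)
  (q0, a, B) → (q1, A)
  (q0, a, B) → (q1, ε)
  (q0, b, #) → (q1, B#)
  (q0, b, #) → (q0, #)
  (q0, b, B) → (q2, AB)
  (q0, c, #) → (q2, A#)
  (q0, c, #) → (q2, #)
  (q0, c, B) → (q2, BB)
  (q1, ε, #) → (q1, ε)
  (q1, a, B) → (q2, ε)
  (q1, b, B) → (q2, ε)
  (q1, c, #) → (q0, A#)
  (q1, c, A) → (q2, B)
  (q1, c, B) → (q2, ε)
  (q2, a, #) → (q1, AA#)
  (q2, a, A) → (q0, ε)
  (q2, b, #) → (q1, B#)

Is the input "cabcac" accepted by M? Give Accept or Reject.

No computation consumes all input and empties the stack.

Reject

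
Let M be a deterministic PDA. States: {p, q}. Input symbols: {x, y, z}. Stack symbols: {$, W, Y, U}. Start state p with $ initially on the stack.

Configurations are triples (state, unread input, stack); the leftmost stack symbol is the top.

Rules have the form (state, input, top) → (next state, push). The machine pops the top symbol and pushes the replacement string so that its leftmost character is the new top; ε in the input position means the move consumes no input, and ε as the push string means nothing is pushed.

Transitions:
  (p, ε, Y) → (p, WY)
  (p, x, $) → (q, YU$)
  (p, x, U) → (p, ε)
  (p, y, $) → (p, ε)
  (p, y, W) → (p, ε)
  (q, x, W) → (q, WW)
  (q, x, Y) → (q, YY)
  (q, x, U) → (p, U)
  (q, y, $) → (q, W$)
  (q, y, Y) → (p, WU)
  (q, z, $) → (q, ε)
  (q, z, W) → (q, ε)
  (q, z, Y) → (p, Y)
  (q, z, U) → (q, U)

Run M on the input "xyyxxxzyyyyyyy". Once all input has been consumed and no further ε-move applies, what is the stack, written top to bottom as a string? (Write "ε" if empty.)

WYU$

(p, xyyxxxzyyyyyyy, $) ⊢ (q, yyxxxzyyyyyyy, YU$) ⊢ (p, yxxxzyyyyyyy, WUU$) ⊢ (p, xxxzyyyyyyy, UU$) ⊢ (p, xxzyyyyyyy, U$) ⊢ (p, xzyyyyyyy, $) ⊢ (q, zyyyyyyy, YU$) ⊢ (p, yyyyyyy, YU$) ⊢ (p, yyyyyyy, WYU$) ⊢ (p, yyyyyy, YU$) ⊢ (p, yyyyyy, WYU$) ⊢ (p, yyyyy, YU$) ⊢ (p, yyyyy, WYU$) ⊢ (p, yyyy, YU$) ⊢ (p, yyyy, WYU$) ⊢ (p, yyy, YU$) ⊢ (p, yyy, WYU$) ⊢ (p, yy, YU$) ⊢ (p, yy, WYU$) ⊢ (p, y, YU$) ⊢ (p, y, WYU$) ⊢ (p, ε, YU$) ⊢ (p, ε, WYU$)
All input consumed in state p with stack WYU$.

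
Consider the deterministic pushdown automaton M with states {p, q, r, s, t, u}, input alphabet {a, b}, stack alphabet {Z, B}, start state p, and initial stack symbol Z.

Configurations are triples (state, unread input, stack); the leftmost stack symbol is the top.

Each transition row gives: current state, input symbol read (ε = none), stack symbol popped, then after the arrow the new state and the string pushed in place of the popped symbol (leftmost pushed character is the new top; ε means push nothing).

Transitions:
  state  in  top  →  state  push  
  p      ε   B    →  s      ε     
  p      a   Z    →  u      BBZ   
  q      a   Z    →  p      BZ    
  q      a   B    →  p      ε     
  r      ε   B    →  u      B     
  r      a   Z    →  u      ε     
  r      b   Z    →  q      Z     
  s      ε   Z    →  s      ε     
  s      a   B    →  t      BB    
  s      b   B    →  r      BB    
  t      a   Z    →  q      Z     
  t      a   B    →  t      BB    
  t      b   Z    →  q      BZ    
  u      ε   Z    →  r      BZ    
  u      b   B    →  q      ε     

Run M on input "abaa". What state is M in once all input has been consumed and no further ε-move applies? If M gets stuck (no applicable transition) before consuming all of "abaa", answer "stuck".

(p, abaa, Z)
  read a, top Z: go to u, push BBZ → (u, baa, BBZ)
  read b, top B: go to q, push ε → (q, aa, BZ)
  read a, top B: go to p, push ε → (p, a, Z)
  read a, top Z: go to u, push BBZ → (u, ε, BBZ)
All input consumed; M is in state u.

u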